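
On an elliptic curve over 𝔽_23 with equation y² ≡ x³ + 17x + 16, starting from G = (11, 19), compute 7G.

(3, 5)

Double-and-add on 7 = (111)₂. Start with G = (11, 19) for the leading 1-bit.
double: tangent at (11, 19): λ = (3·11² + 17)/(2·19) ≡ 12/15. 15⁻¹ ≡ 20 (mod 23), so λ ≡ 12·20 ≡ 10.
  x = λ² - 11 - 11 = 100 - 22 ≡ 9; y = λ·(11 - 9) - 19 ≡ 1. → (9, 1)
add G: (9, 1) + (11, 19). λ = (19 - 1)/(11 - 9) ≡ 18/2 mod 23. 2⁻¹ ≡ 12 (mod 23), so λ ≡ 9.
  x = λ² - 9 - 11 = 81 - 20 ≡ 15; y = λ·(9 - 15) - 1 ≡ 14. → (15, 14)
double: tangent at (15, 14): λ = (3·15² + 17)/(2·14) ≡ 2/5. 5⁻¹ ≡ 14 (mod 23), so λ ≡ 2·14 ≡ 5.
  x = λ² - 15 - 15 = 25 - 30 ≡ 18; y = λ·(15 - 18) - 14 ≡ 17. → (18, 17)
add G: (18, 17) + (11, 19). λ = (19 - 17)/(11 - 18) ≡ 2/16 mod 23. 16⁻¹ ≡ 13 (mod 23), so λ ≡ 3.
  x = λ² - 18 - 11 = 9 - 29 ≡ 3; y = λ·(18 - 3) - 17 ≡ 5. → (3, 5)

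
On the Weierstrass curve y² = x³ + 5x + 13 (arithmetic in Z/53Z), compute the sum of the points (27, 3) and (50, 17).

(27, 3) + (50, 17). λ = (17 - 3)/(50 - 27) ≡ 14/23 mod 53. 23⁻¹ ≡ 30 (mod 53), so λ ≡ 49.
  x = λ² - 27 - 50 = 2401 - 77 ≡ 45; y = λ·(27 - 45) - 3 ≡ 16. → (45, 16)

(45, 16)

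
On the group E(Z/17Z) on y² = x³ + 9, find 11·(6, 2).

Write P = (6, 2).
Repeated addition: build up to 11P.
2P: tangent at (6, 2): λ = (3·6² + 0)/(2·2) ≡ 6/4. 4⁻¹ ≡ 13 (mod 17), so λ ≡ 6·13 ≡ 10.
  x = λ² - 6 - 6 = 100 - 12 ≡ 3; y = λ·(6 - 3) - 2 ≡ 11. → (3, 11)
3P: (3, 11) + (6, 2). λ = (2 - 11)/(6 - 3) ≡ 8/3 mod 17. 3⁻¹ ≡ 6 (mod 17) since 3·6 = 18 ≡ 1, so λ ≡ 14.
  x = λ² - 3 - 6 = 196 - 9 ≡ 0; y = λ·(3 - 0) - 11 ≡ 14. → (0, 14)
4P: (0, 14) + (6, 2). λ = (2 - 14)/(6 - 0) ≡ 5/6 mod 17. 6⁻¹ ≡ 3 (mod 17), so λ ≡ 15.
  x = λ² - 0 - 6 = 225 - 6 ≡ 15; y = λ·(0 - 15) - 14 ≡ 16. → (15, 16)
5P: (15, 16) + (6, 2). λ = (2 - 16)/(6 - 15) ≡ 3/8 mod 17. 8⁻¹ ≡ 15 (mod 17), so λ ≡ 11.
  x = λ² - 15 - 6 = 121 - 21 ≡ 15; y = λ·(15 - 15) - 16 ≡ 1. → (15, 1)
6P: (15, 1) + (6, 2). λ = (2 - 1)/(6 - 15) ≡ 1/8 mod 17. 8⁻¹ ≡ 15 (mod 17), so λ ≡ 15.
  x = λ² - 15 - 6 = 225 - 21 ≡ 0; y = λ·(15 - 0) - 1 ≡ 3. → (0, 3)
7P: (0, 3) + (6, 2). λ = (2 - 3)/(6 - 0) ≡ 16/6 mod 17. 6⁻¹ ≡ 3 (mod 17), so λ ≡ 14.
  x = λ² - 0 - 6 = 196 - 6 ≡ 3; y = λ·(0 - 3) - 3 ≡ 6. → (3, 6)
8P: (3, 6) + (6, 2). λ = (2 - 6)/(6 - 3) ≡ 13/3 mod 17. 3⁻¹ ≡ 6 (mod 17) since 3·6 = 18 ≡ 1, so λ ≡ 10.
  x = λ² - 3 - 6 = 100 - 9 ≡ 6; y = λ·(3 - 6) - 6 ≡ 15. → (6, 15)
9P: (6, 15) + (6, 2): same x and y₁ ≡ -y₂, so the sum is the point at infinity.
10P: the point at infinity + (6, 2) = (6, 2) (identity).
11P: tangent at (6, 2): λ = (3·6² + 0)/(2·2) ≡ 6/4. 4⁻¹ ≡ 13 (mod 17) since 4·13 = 52 ≡ 1, so λ ≡ 6·13 ≡ 10.
  x = λ² - 6 - 6 = 100 - 12 ≡ 3; y = λ·(6 - 3) - 2 ≡ 11. → (3, 11)

(3, 11)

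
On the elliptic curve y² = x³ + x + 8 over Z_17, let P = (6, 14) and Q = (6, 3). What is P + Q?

O

The two points share x = 6 and their y-coordinates satisfy 14 + 3 ≡ 0 (mod 17), so they are inverses. Their sum is 𝒪.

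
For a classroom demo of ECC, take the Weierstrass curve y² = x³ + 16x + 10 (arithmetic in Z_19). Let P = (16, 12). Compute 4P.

(11, 4)

Repeated addition: build up to 4P.
2P: tangent at (16, 12): λ = (3·16² + 16)/(2·12) ≡ 5/5. 5⁻¹ ≡ 4 (mod 19), so λ ≡ 5·4 ≡ 1.
  x = λ² - 16 - 16 = 1 - 32 ≡ 7; y = λ·(16 - 7) - 12 ≡ 16. → (7, 16)
3P: (7, 16) + (16, 12). λ = (12 - 16)/(16 - 7) ≡ 15/9 mod 19. 9⁻¹ ≡ 17 (mod 19) since 9·17 = 153 ≡ 1, so λ ≡ 8.
  x = λ² - 7 - 16 = 64 - 23 ≡ 3; y = λ·(7 - 3) - 16 ≡ 16. → (3, 16)
4P: (3, 16) + (16, 12). λ = (12 - 16)/(16 - 3) ≡ 15/13 mod 19. 13⁻¹ ≡ 3 (mod 19), so λ ≡ 7.
  x = λ² - 3 - 16 = 49 - 19 ≡ 11; y = λ·(3 - 11) - 16 ≡ 4. → (11, 4)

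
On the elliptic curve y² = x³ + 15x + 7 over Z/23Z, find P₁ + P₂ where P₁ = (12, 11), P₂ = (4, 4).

(11, 10)

(12, 11) + (4, 4). λ = (4 - 11)/(4 - 12) ≡ 16/15 mod 23. 15⁻¹ ≡ 20 (mod 23), so λ ≡ 21.
  x = λ² - 12 - 4 = 441 - 16 ≡ 11; y = λ·(12 - 11) - 11 ≡ 10. → (11, 10)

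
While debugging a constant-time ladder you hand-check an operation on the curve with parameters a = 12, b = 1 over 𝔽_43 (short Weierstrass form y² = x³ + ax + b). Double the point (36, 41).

(38, 17)

tangent at (36, 41): λ = (3·36² + 12)/(2·41) ≡ 30/39. 39⁻¹ ≡ 32 (mod 43) since 39·32 = 1248 ≡ 1, so λ ≡ 30·32 ≡ 14.
  x = λ² - 36 - 36 = 196 - 72 ≡ 38; y = λ·(36 - 38) - 41 ≡ 17. → (38, 17)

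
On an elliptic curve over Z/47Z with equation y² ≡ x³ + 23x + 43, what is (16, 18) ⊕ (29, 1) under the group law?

(16, 18) + (29, 1). λ = (1 - 18)/(29 - 16) ≡ 30/13 mod 47. 13⁻¹ ≡ 29 (mod 47), so λ ≡ 24.
  x = λ² - 16 - 29 = 576 - 45 ≡ 14; y = λ·(16 - 14) - 18 ≡ 30. → (14, 30)

(14, 30)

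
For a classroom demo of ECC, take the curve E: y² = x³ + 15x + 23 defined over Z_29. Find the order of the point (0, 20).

12

2P: tangent at (0, 20): λ = (3·0² + 15)/(2·20) ≡ 15/11. 11⁻¹ ≡ 8 (mod 29), so λ ≡ 15·8 ≡ 4.
  x = λ² - 0 - 0 = 16 - 0 ≡ 16; y = λ·(0 - 16) - 20 ≡ 3. → (16, 3)
3P: (16, 3) + (0, 20). λ = (20 - 3)/(0 - 16) ≡ 17/13 mod 29. 13⁻¹ ≡ 9 (mod 29) since 13·9 = 117 ≡ 1, so λ ≡ 8.
  x = λ² - 16 - 0 = 64 - 16 ≡ 19; y = λ·(16 - 19) - 3 ≡ 2. → (19, 2)
4P: (19, 2) + (0, 20). λ = (20 - 2)/(0 - 19) ≡ 18/10 mod 29. 10⁻¹ ≡ 3 (mod 29) since 10·3 = 30 ≡ 1, so λ ≡ 25.
  x = λ² - 19 - 0 = 625 - 19 ≡ 26; y = λ·(19 - 26) - 2 ≡ 26. → (26, 26)
5P: (26, 26) + (0, 20). λ = (20 - 26)/(0 - 26) ≡ 23/3 mod 29. 3⁻¹ ≡ 10 (mod 29), so λ ≡ 27.
  x = λ² - 26 - 0 = 729 - 26 ≡ 7; y = λ·(26 - 7) - 26 ≡ 23. → (7, 23)
6P: (7, 23) + (0, 20). λ = (20 - 23)/(0 - 7) ≡ 26/22 mod 29. 22⁻¹ ≡ 4 (mod 29) since 22·4 = 88 ≡ 1, so λ ≡ 17.
  x = λ² - 7 - 0 = 289 - 7 ≡ 21; y = λ·(7 - 21) - 23 ≡ 0. → (21, 0)
7P: (21, 0) + (0, 20). λ = (20 - 0)/(0 - 21) ≡ 20/8 mod 29. 8⁻¹ ≡ 11 (mod 29) since 8·11 = 88 ≡ 1, so λ ≡ 17.
  x = λ² - 21 - 0 = 289 - 21 ≡ 7; y = λ·(21 - 7) - 0 ≡ 6. → (7, 6)
8P: (7, 6) + (0, 20). λ = (20 - 6)/(0 - 7) ≡ 14/22 mod 29. 22⁻¹ ≡ 4 (mod 29), so λ ≡ 27.
  x = λ² - 7 - 0 = 729 - 7 ≡ 26; y = λ·(7 - 26) - 6 ≡ 3. → (26, 3)
9P: (26, 3) + (0, 20). λ = (20 - 3)/(0 - 26) ≡ 17/3 mod 29. 3⁻¹ ≡ 10 (mod 29) since 3·10 = 30 ≡ 1, so λ ≡ 25.
  x = λ² - 26 - 0 = 625 - 26 ≡ 19; y = λ·(26 - 19) - 3 ≡ 27. → (19, 27)
10P: (19, 27) + (0, 20). λ = (20 - 27)/(0 - 19) ≡ 22/10 mod 29. 10⁻¹ ≡ 3 (mod 29), so λ ≡ 8.
  x = λ² - 19 - 0 = 64 - 19 ≡ 16; y = λ·(19 - 16) - 27 ≡ 26. → (16, 26)
11P: (16, 26) + (0, 20). λ = (20 - 26)/(0 - 16) ≡ 23/13 mod 29. 13⁻¹ ≡ 9 (mod 29), so λ ≡ 4.
  x = λ² - 16 - 0 = 16 - 16 ≡ 0; y = λ·(16 - 0) - 26 ≡ 9. → (0, 9)
12P: (0, 9) + (0, 20): same x and y₁ ≡ -y₂, so the sum is O.
12P = O, so the order is 12.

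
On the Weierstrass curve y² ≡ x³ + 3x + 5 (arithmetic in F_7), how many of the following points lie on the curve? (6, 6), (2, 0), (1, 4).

2

(6, 6): 6² ≡ 1, rhs ≡ 1 → on.
(2, 0): 0² ≡ 0, rhs ≡ 5 → off.
(1, 4): 4² ≡ 2, rhs ≡ 2 → on.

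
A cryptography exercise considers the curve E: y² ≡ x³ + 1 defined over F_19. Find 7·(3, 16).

(3, 16)

Write Q = (3, 16).
Double-and-add on 7 = (111)₂. Start with Q = (3, 16) for the leading 1-bit.
double: tangent at (3, 16): λ = (3·3² + 0)/(2·16) ≡ 8/13. 13⁻¹ ≡ 3 (mod 19), so λ ≡ 8·3 ≡ 5.
  x = λ² - 3 - 3 = 25 - 6 ≡ 0; y = λ·(3 - 0) - 16 ≡ 18. → (0, 18)
add Q: (0, 18) + (3, 16). λ = (16 - 18)/(3 - 0) ≡ 17/3 mod 19. 3⁻¹ ≡ 13 (mod 19) since 3·13 = 39 ≡ 1, so λ ≡ 12.
  x = λ² - 0 - 3 = 144 - 3 ≡ 8; y = λ·(0 - 8) - 18 ≡ 0. → (8, 0)
double: (8, 0) + (8, 0): same x and y₁ ≡ -y₂, so the sum is 𝒪.
add Q: 𝒪 + (3, 16) = (3, 16) (identity).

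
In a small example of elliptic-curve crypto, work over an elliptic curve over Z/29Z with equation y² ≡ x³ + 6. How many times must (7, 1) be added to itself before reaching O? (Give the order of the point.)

2P: tangent at (7, 1): λ = (3·7² + 0)/(2·1) ≡ 2/2. 2⁻¹ ≡ 15 (mod 29) since 2·15 = 30 ≡ 1, so λ ≡ 2·15 ≡ 1.
  x = λ² - 7 - 7 = 1 - 14 ≡ 16; y = λ·(7 - 16) - 1 ≡ 19. → (16, 19)
3P: (16, 19) + (7, 1). λ = (1 - 19)/(7 - 16) ≡ 11/20 mod 29. 20⁻¹ ≡ 16 (mod 29), so λ ≡ 2.
  x = λ² - 16 - 7 = 4 - 23 ≡ 10; y = λ·(16 - 10) - 19 ≡ 22. → (10, 22)
4P: (10, 22) + (7, 1). λ = (1 - 22)/(7 - 10) ≡ 8/26 mod 29. 26⁻¹ ≡ 19 (mod 29) since 26·19 = 494 ≡ 1, so λ ≡ 7.
  x = λ² - 10 - 7 = 49 - 17 ≡ 3; y = λ·(10 - 3) - 22 ≡ 27. → (3, 27)
5P: (3, 27) + (7, 1). λ = (1 - 27)/(7 - 3) ≡ 3/4 mod 29. 4⁻¹ ≡ 22 (mod 29), so λ ≡ 8.
  x = λ² - 3 - 7 = 64 - 10 ≡ 25; y = λ·(3 - 25) - 27 ≡ 0. → (25, 0)
6P: (25, 0) + (7, 1). λ = (1 - 0)/(7 - 25) ≡ 1/11 mod 29. 11⁻¹ ≡ 8 (mod 29), so λ ≡ 8.
  x = λ² - 25 - 7 = 64 - 32 ≡ 3; y = λ·(25 - 3) - 0 ≡ 2. → (3, 2)
7P: (3, 2) + (7, 1). λ = (1 - 2)/(7 - 3) ≡ 28/4 mod 29. 4⁻¹ ≡ 22 (mod 29) since 4·22 = 88 ≡ 1, so λ ≡ 7.
  x = λ² - 3 - 7 = 49 - 10 ≡ 10; y = λ·(3 - 10) - 2 ≡ 7. → (10, 7)
8P: (10, 7) + (7, 1). λ = (1 - 7)/(7 - 10) ≡ 23/26 mod 29. 26⁻¹ ≡ 19 (mod 29), so λ ≡ 2.
  x = λ² - 10 - 7 = 4 - 17 ≡ 16; y = λ·(10 - 16) - 7 ≡ 10. → (16, 10)
9P: (16, 10) + (7, 1). λ = (1 - 10)/(7 - 16) ≡ 20/20 mod 29. 20⁻¹ ≡ 16 (mod 29), so λ ≡ 1.
  x = λ² - 16 - 7 = 1 - 23 ≡ 7; y = λ·(16 - 7) - 10 ≡ 28. → (7, 28)
10P: (7, 28) + (7, 1): same x and y₁ ≡ -y₂, so the sum is O.
10P = O, so the order is 10.

10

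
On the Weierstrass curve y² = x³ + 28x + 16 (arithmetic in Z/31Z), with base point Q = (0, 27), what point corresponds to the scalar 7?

(8, 15)

Repeated addition: build up to 7Q.
2Q: tangent at (0, 27): λ = (3·0² + 28)/(2·27) ≡ 28/23. 23⁻¹ ≡ 27 (mod 31), so λ ≡ 28·27 ≡ 12.
  x = λ² - 0 - 0 = 144 - 0 ≡ 20; y = λ·(0 - 20) - 27 ≡ 12. → (20, 12)
3Q: (20, 12) + (0, 27). λ = (27 - 12)/(0 - 20) ≡ 15/11 mod 31. 11⁻¹ ≡ 17 (mod 31), so λ ≡ 7.
  x = λ² - 20 - 0 = 49 - 20 ≡ 29; y = λ·(20 - 29) - 12 ≡ 18. → (29, 18)
4Q: (29, 18) + (0, 27). λ = (27 - 18)/(0 - 29) ≡ 9/2 mod 31. 2⁻¹ ≡ 16 (mod 31), so λ ≡ 20.
  x = λ² - 29 - 0 = 400 - 29 ≡ 30; y = λ·(29 - 30) - 18 ≡ 24. → (30, 24)
5Q: (30, 24) + (0, 27). λ = (27 - 24)/(0 - 30) ≡ 3/1 mod 31. 1⁻¹ ≡ 1 (mod 31), so λ ≡ 3.
  x = λ² - 30 - 0 = 9 - 30 ≡ 10; y = λ·(30 - 10) - 24 ≡ 5. → (10, 5)
6Q: (10, 5) + (0, 27). λ = (27 - 5)/(0 - 10) ≡ 22/21 mod 31. 21⁻¹ ≡ 3 (mod 31), so λ ≡ 4.
  x = λ² - 10 - 0 = 16 - 10 ≡ 6; y = λ·(10 - 6) - 5 ≡ 11. → (6, 11)
7Q: (6, 11) + (0, 27). λ = (27 - 11)/(0 - 6) ≡ 16/25 mod 31. 25⁻¹ ≡ 5 (mod 31) since 25·5 = 125 ≡ 1, so λ ≡ 18.
  x = λ² - 6 - 0 = 324 - 6 ≡ 8; y = λ·(6 - 8) - 11 ≡ 15. → (8, 15)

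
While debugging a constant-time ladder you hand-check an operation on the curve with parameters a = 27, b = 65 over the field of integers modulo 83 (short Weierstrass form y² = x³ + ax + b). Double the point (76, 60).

tangent at (76, 60): λ = (3·76² + 27)/(2·60) ≡ 8/37. 37⁻¹ ≡ 9 (mod 83) since 37·9 = 333 ≡ 1, so λ ≡ 8·9 ≡ 72.
  x = λ² - 76 - 76 = 5184 - 152 ≡ 52; y = λ·(76 - 52) - 60 ≡ 8. → (52, 8)

(52, 8)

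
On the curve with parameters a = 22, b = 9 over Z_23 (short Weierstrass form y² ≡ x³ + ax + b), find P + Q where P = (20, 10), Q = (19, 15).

(20, 10) + (19, 15). λ = (15 - 10)/(19 - 20) ≡ 5/22 mod 23. 22⁻¹ ≡ 22 (mod 23) since 22·22 = 484 ≡ 1, so λ ≡ 18.
  x = λ² - 20 - 19 = 324 - 39 ≡ 9; y = λ·(20 - 9) - 10 ≡ 4. → (9, 4)

(9, 4)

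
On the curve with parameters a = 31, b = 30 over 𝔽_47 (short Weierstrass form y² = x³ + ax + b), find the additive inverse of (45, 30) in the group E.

-(45, 30) = (45, -30 mod 47) = (45, 17).

(45, 17)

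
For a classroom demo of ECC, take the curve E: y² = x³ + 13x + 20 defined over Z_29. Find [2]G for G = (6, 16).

(23, 4)

tangent at (6, 16): λ = (3·6² + 13)/(2·16) ≡ 5/3. 3⁻¹ ≡ 10 (mod 29) since 3·10 = 30 ≡ 1, so λ ≡ 5·10 ≡ 21.
  x = λ² - 6 - 6 = 441 - 12 ≡ 23; y = λ·(6 - 23) - 16 ≡ 4. → (23, 4)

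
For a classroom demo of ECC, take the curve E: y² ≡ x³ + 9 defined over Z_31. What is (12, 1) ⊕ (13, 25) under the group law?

(24, 21)

(12, 1) + (13, 25). λ = (25 - 1)/(13 - 12) ≡ 24/1 mod 31. 1⁻¹ ≡ 1 (mod 31), so λ ≡ 24.
  x = λ² - 12 - 13 = 576 - 25 ≡ 24; y = λ·(12 - 24) - 1 ≡ 21. → (24, 21)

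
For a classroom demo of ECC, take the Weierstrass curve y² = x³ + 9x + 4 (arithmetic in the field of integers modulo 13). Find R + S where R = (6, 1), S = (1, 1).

(6, 12)

(6, 1) + (1, 1). λ = (1 - 1)/(1 - 6) ≡ 0/8 mod 13. 8⁻¹ ≡ 5 (mod 13) since 8·5 = 40 ≡ 1, so λ ≡ 0.
  x = λ² - 6 - 1 = 0 - 7 ≡ 6; y = λ·(6 - 6) - 1 ≡ 12. → (6, 12)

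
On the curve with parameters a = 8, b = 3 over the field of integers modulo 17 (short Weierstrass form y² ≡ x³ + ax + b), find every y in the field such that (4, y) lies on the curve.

none

x³ + 8x + 3 = 99 ≡ 14 (mod 17).
14 is a non-residue mod 17; no y exists.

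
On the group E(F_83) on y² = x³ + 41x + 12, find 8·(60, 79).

Write P = (60, 79).
Double-and-add on 8 = (1000)₂. Start with P = (60, 79) for the leading 1-bit.
double: tangent at (60, 79): λ = (3·60² + 41)/(2·79) ≡ 51/75. 75⁻¹ ≡ 31 (mod 83) since 75·31 = 2325 ≡ 1, so λ ≡ 51·31 ≡ 4.
  x = λ² - 60 - 60 = 16 - 120 ≡ 62; y = λ·(60 - 62) - 79 ≡ 79. → (62, 79)
double: tangent at (62, 79): λ = (3·62² + 41)/(2·79) ≡ 36/75. 75⁻¹ ≡ 31 (mod 83), so λ ≡ 36·31 ≡ 37.
  x = λ² - 62 - 62 = 1369 - 124 ≡ 0; y = λ·(62 - 0) - 79 ≡ 57. → (0, 57)
double: tangent at (0, 57): λ = (3·0² + 41)/(2·57) ≡ 41/31. 31⁻¹ ≡ 75 (mod 83), so λ ≡ 41·75 ≡ 4.
  x = λ² - 0 - 0 = 16 - 0 ≡ 16; y = λ·(0 - 16) - 57 ≡ 45. → (16, 45)

(16, 45)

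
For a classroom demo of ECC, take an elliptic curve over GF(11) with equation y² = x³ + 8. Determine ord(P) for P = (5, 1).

2P: tangent at (5, 1): λ = (3·5² + 0)/(2·1) ≡ 9/2. 2⁻¹ ≡ 6 (mod 11), so λ ≡ 9·6 ≡ 10.
  x = λ² - 5 - 5 = 100 - 10 ≡ 2; y = λ·(5 - 2) - 1 ≡ 7. → (2, 7)
3P: (2, 7) + (5, 1). λ = (1 - 7)/(5 - 2) ≡ 5/3 mod 11. 3⁻¹ ≡ 4 (mod 11), so λ ≡ 9.
  x = λ² - 2 - 5 = 81 - 7 ≡ 8; y = λ·(2 - 8) - 7 ≡ 5. → (8, 5)
4P: (8, 5) + (5, 1). λ = (1 - 5)/(5 - 8) ≡ 7/8 mod 11. 8⁻¹ ≡ 7 (mod 11), so λ ≡ 5.
  x = λ² - 8 - 5 = 25 - 13 ≡ 1; y = λ·(8 - 1) - 5 ≡ 8. → (1, 8)
5P: (1, 8) + (5, 1). λ = (1 - 8)/(5 - 1) ≡ 4/4 mod 11. 4⁻¹ ≡ 3 (mod 11), so λ ≡ 1.
  x = λ² - 1 - 5 = 1 - 6 ≡ 6; y = λ·(1 - 6) - 8 ≡ 9. → (6, 9)
6P: (6, 9) + (5, 1). λ = (1 - 9)/(5 - 6) ≡ 3/10 mod 11. 10⁻¹ ≡ 10 (mod 11), so λ ≡ 8.
  x = λ² - 6 - 5 = 64 - 11 ≡ 9; y = λ·(6 - 9) - 9 ≡ 0. → (9, 0)
7P: (9, 0) + (5, 1). λ = (1 - 0)/(5 - 9) ≡ 1/7 mod 11. 7⁻¹ ≡ 8 (mod 11), so λ ≡ 8.
  x = λ² - 9 - 5 = 64 - 14 ≡ 6; y = λ·(9 - 6) - 0 ≡ 2. → (6, 2)
8P: (6, 2) + (5, 1). λ = (1 - 2)/(5 - 6) ≡ 10/10 mod 11. 10⁻¹ ≡ 10 (mod 11) since 10·10 = 100 ≡ 1, so λ ≡ 1.
  x = λ² - 6 - 5 = 1 - 11 ≡ 1; y = λ·(6 - 1) - 2 ≡ 3. → (1, 3)
9P: (1, 3) + (5, 1). λ = (1 - 3)/(5 - 1) ≡ 9/4 mod 11. 4⁻¹ ≡ 3 (mod 11), so λ ≡ 5.
  x = λ² - 1 - 5 = 25 - 6 ≡ 8; y = λ·(1 - 8) - 3 ≡ 6. → (8, 6)
10P: (8, 6) + (5, 1). λ = (1 - 6)/(5 - 8) ≡ 6/8 mod 11. 8⁻¹ ≡ 7 (mod 11), so λ ≡ 9.
  x = λ² - 8 - 5 = 81 - 13 ≡ 2; y = λ·(8 - 2) - 6 ≡ 4. → (2, 4)
11P: (2, 4) + (5, 1). λ = (1 - 4)/(5 - 2) ≡ 8/3 mod 11. 3⁻¹ ≡ 4 (mod 11), so λ ≡ 10.
  x = λ² - 2 - 5 = 100 - 7 ≡ 5; y = λ·(2 - 5) - 4 ≡ 10. → (5, 10)
12P: (5, 10) + (5, 1): same x and y₁ ≡ -y₂, so the sum is the point at infinity.
12P = the point at infinity, so the order is 12.

12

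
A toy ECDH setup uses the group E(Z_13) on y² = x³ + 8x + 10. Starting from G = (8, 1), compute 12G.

Repeated addition: build up to 12G.
2G: tangent at (8, 1): λ = (3·8² + 8)/(2·1) ≡ 5/2. 2⁻¹ ≡ 7 (mod 13), so λ ≡ 5·7 ≡ 9.
  x = λ² - 8 - 8 = 81 - 16 ≡ 0; y = λ·(8 - 0) - 1 ≡ 6. → (0, 6)
3G: (0, 6) + (8, 1). λ = (1 - 6)/(8 - 0) ≡ 8/8 mod 13. 8⁻¹ ≡ 5 (mod 13), so λ ≡ 1.
  x = λ² - 0 - 8 = 1 - 8 ≡ 6; y = λ·(0 - 6) - 6 ≡ 1. → (6, 1)
4G: (6, 1) + (8, 1). λ = (1 - 1)/(8 - 6) ≡ 0/2 mod 13. 2⁻¹ ≡ 7 (mod 13), so λ ≡ 0.
  x = λ² - 6 - 8 = 0 - 14 ≡ 12; y = λ·(6 - 12) - 1 ≡ 12. → (12, 12)
5G: (12, 12) + (8, 1). λ = (1 - 12)/(8 - 12) ≡ 2/9 mod 13. 9⁻¹ ≡ 3 (mod 13) since 9·3 = 27 ≡ 1, so λ ≡ 6.
  x = λ² - 12 - 8 = 36 - 20 ≡ 3; y = λ·(12 - 3) - 12 ≡ 3. → (3, 3)
6G: (3, 3) + (8, 1). λ = (1 - 3)/(8 - 3) ≡ 11/5 mod 13. 5⁻¹ ≡ 8 (mod 13), so λ ≡ 10.
  x = λ² - 3 - 8 = 100 - 11 ≡ 11; y = λ·(3 - 11) - 3 ≡ 8. → (11, 8)
7G: (11, 8) + (8, 1). λ = (1 - 8)/(8 - 11) ≡ 6/10 mod 13. 10⁻¹ ≡ 4 (mod 13), so λ ≡ 11.
  x = λ² - 11 - 8 = 121 - 19 ≡ 11; y = λ·(11 - 11) - 8 ≡ 5. → (11, 5)
8G: (11, 5) + (8, 1). λ = (1 - 5)/(8 - 11) ≡ 9/10 mod 13. 10⁻¹ ≡ 4 (mod 13) since 10·4 = 40 ≡ 1, so λ ≡ 10.
  x = λ² - 11 - 8 = 100 - 19 ≡ 3; y = λ·(11 - 3) - 5 ≡ 10. → (3, 10)
9G: (3, 10) + (8, 1). λ = (1 - 10)/(8 - 3) ≡ 4/5 mod 13. 5⁻¹ ≡ 8 (mod 13) since 5·8 = 40 ≡ 1, so λ ≡ 6.
  x = λ² - 3 - 8 = 36 - 11 ≡ 12; y = λ·(3 - 12) - 10 ≡ 1. → (12, 1)
10G: (12, 1) + (8, 1). λ = (1 - 1)/(8 - 12) ≡ 0/9 mod 13. 9⁻¹ ≡ 3 (mod 13) since 9·3 = 27 ≡ 1, so λ ≡ 0.
  x = λ² - 12 - 8 = 0 - 20 ≡ 6; y = λ·(12 - 6) - 1 ≡ 12. → (6, 12)
11G: (6, 12) + (8, 1). λ = (1 - 12)/(8 - 6) ≡ 2/2 mod 13. 2⁻¹ ≡ 7 (mod 13) since 2·7 = 14 ≡ 1, so λ ≡ 1.
  x = λ² - 6 - 8 = 1 - 14 ≡ 0; y = λ·(6 - 0) - 12 ≡ 7. → (0, 7)
12G: (0, 7) + (8, 1). λ = (1 - 7)/(8 - 0) ≡ 7/8 mod 13. 8⁻¹ ≡ 5 (mod 13) since 8·5 = 40 ≡ 1, so λ ≡ 9.
  x = λ² - 0 - 8 = 81 - 8 ≡ 8; y = λ·(0 - 8) - 7 ≡ 12. → (8, 12)

(8, 12)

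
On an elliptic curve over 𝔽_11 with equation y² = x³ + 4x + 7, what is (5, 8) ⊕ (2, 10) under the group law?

(5, 8) + (2, 10). λ = (10 - 8)/(2 - 5) ≡ 2/8 mod 11. 8⁻¹ ≡ 7 (mod 11) since 8·7 = 56 ≡ 1, so λ ≡ 3.
  x = λ² - 5 - 2 = 9 - 7 ≡ 2; y = λ·(5 - 2) - 8 ≡ 1. → (2, 1)

(2, 1)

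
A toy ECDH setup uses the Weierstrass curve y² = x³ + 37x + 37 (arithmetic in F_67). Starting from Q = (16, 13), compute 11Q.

(64, 10)

Repeated addition: build up to 11Q.
2Q: tangent at (16, 13): λ = (3·16² + 37)/(2·13) ≡ 1/26. 26⁻¹ ≡ 49 (mod 67), so λ ≡ 1·49 ≡ 49.
  x = λ² - 16 - 16 = 2401 - 32 ≡ 24; y = λ·(16 - 24) - 13 ≡ 64. → (24, 64)
3Q: (24, 64) + (16, 13). λ = (13 - 64)/(16 - 24) ≡ 16/59 mod 67. 59⁻¹ ≡ 25 (mod 67), so λ ≡ 65.
  x = λ² - 24 - 16 = 4225 - 40 ≡ 31; y = λ·(24 - 31) - 64 ≡ 17. → (31, 17)
4Q: (31, 17) + (16, 13). λ = (13 - 17)/(16 - 31) ≡ 63/52 mod 67. 52⁻¹ ≡ 58 (mod 67), so λ ≡ 36.
  x = λ² - 31 - 16 = 1296 - 47 ≡ 43; y = λ·(31 - 43) - 17 ≡ 20. → (43, 20)
5Q: (43, 20) + (16, 13). λ = (13 - 20)/(16 - 43) ≡ 60/40 mod 67. 40⁻¹ ≡ 62 (mod 67) since 40·62 = 2480 ≡ 1, so λ ≡ 35.
  x = λ² - 43 - 16 = 1225 - 59 ≡ 27; y = λ·(43 - 27) - 20 ≡ 4. → (27, 4)
6Q: (27, 4) + (16, 13). λ = (13 - 4)/(16 - 27) ≡ 9/56 mod 67. 56⁻¹ ≡ 6 (mod 67), so λ ≡ 54.
  x = λ² - 27 - 16 = 2916 - 43 ≡ 59; y = λ·(27 - 59) - 4 ≡ 10. → (59, 10)
7Q: (59, 10) + (16, 13). λ = (13 - 10)/(16 - 59) ≡ 3/24 mod 67. 24⁻¹ ≡ 14 (mod 67) since 24·14 = 336 ≡ 1, so λ ≡ 42.
  x = λ² - 59 - 16 = 1764 - 75 ≡ 14; y = λ·(59 - 14) - 10 ≡ 4. → (14, 4)
8Q: (14, 4) + (16, 13). λ = (13 - 4)/(16 - 14) ≡ 9/2 mod 67. 2⁻¹ ≡ 34 (mod 67) since 2·34 = 68 ≡ 1, so λ ≡ 38.
  x = λ² - 14 - 16 = 1444 - 30 ≡ 7; y = λ·(14 - 7) - 4 ≡ 61. → (7, 61)
9Q: (7, 61) + (16, 13). λ = (13 - 61)/(16 - 7) ≡ 19/9 mod 67. 9⁻¹ ≡ 15 (mod 67), so λ ≡ 17.
  x = λ² - 7 - 16 = 289 - 23 ≡ 65; y = λ·(7 - 65) - 61 ≡ 25. → (65, 25)
10Q: (65, 25) + (16, 13). λ = (13 - 25)/(16 - 65) ≡ 55/18 mod 67. 18⁻¹ ≡ 41 (mod 67) since 18·41 = 738 ≡ 1, so λ ≡ 44.
  x = λ² - 65 - 16 = 1936 - 81 ≡ 46; y = λ·(65 - 46) - 25 ≡ 7. → (46, 7)
11Q: (46, 7) + (16, 13). λ = (13 - 7)/(16 - 46) ≡ 6/37 mod 67. 37⁻¹ ≡ 29 (mod 67), so λ ≡ 40.
  x = λ² - 46 - 16 = 1600 - 62 ≡ 64; y = λ·(46 - 64) - 7 ≡ 10. → (64, 10)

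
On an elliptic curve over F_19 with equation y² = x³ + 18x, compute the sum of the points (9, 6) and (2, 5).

(9, 6) + (2, 5). λ = (5 - 6)/(2 - 9) ≡ 18/12 mod 19. 12⁻¹ ≡ 8 (mod 19), so λ ≡ 11.
  x = λ² - 9 - 2 = 121 - 11 ≡ 15; y = λ·(9 - 15) - 6 ≡ 4. → (15, 4)

(15, 4)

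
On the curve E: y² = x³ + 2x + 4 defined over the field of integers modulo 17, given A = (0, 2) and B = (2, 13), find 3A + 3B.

First 3A:
Repeated addition: build up to 3A.
2A: tangent at (0, 2): λ = (3·0² + 2)/(2·2) ≡ 2/4. 4⁻¹ ≡ 13 (mod 17), so λ ≡ 2·13 ≡ 9.
  x = λ² - 0 - 0 = 81 - 0 ≡ 13; y = λ·(0 - 13) - 2 ≡ 0. → (13, 0)
3A: (13, 0) + (0, 2). λ = (2 - 0)/(0 - 13) ≡ 2/4 mod 17. 4⁻¹ ≡ 13 (mod 17), so λ ≡ 9.
  x = λ² - 13 - 0 = 81 - 13 ≡ 0; y = λ·(13 - 0) - 0 ≡ 15. → (0, 15)
3A = (0, 15).
Next 3B:
Repeated addition: build up to 3B.
2B: tangent at (2, 13): λ = (3·2² + 2)/(2·13) ≡ 14/9. 9⁻¹ ≡ 2 (mod 17), so λ ≡ 14·2 ≡ 11.
  x = λ² - 2 - 2 = 121 - 4 ≡ 15; y = λ·(2 - 15) - 13 ≡ 14. → (15, 14)
3B: (15, 14) + (2, 13). λ = (13 - 14)/(2 - 15) ≡ 16/4 mod 17. 4⁻¹ ≡ 13 (mod 17) since 4·13 = 52 ≡ 1, so λ ≡ 4.
  x = λ² - 15 - 2 = 16 - 17 ≡ 16; y = λ·(15 - 16) - 14 ≡ 16. → (16, 16)
3B = (16, 16).
Finally 3A + 3B:
(0, 15) + (16, 16). λ = (16 - 15)/(16 - 0) ≡ 1/16 mod 17. 16⁻¹ ≡ 16 (mod 17), so λ ≡ 16.
  x = λ² - 0 - 16 = 256 - 16 ≡ 2; y = λ·(0 - 2) - 15 ≡ 4. → (2, 4)

(2, 4)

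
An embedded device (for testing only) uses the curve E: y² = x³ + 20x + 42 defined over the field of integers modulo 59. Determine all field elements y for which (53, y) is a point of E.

x³ + 20x + 42 = 149979 ≡ 1 (mod 59).
Square roots of 1 mod 59: 1 and 58 (since 1² = 1 ≡ 1).

1, 58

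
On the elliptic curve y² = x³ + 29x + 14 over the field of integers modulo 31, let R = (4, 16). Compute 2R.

tangent at (4, 16): λ = (3·4² + 29)/(2·16) ≡ 15/1. 1⁻¹ ≡ 1 (mod 31) since 1·1 = 1 ≡ 1, so λ ≡ 15·1 ≡ 15.
  x = λ² - 4 - 4 = 225 - 8 ≡ 0; y = λ·(4 - 0) - 16 ≡ 13. → (0, 13)

(0, 13)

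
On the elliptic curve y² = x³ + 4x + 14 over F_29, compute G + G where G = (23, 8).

(3, 16)

tangent at (23, 8): λ = (3·23² + 4)/(2·8) ≡ 25/16. 16⁻¹ ≡ 20 (mod 29) since 16·20 = 320 ≡ 1, so λ ≡ 25·20 ≡ 7.
  x = λ² - 23 - 23 = 49 - 46 ≡ 3; y = λ·(23 - 3) - 8 ≡ 16. → (3, 16)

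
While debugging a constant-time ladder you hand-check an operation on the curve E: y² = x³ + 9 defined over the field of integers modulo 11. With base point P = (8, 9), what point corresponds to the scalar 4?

(0, 8)

Double-and-add on 4 = (100)₂. Start with P = (8, 9) for the leading 1-bit.
double: tangent at (8, 9): λ = (3·8² + 0)/(2·9) ≡ 5/7. 7⁻¹ ≡ 8 (mod 11), so λ ≡ 5·8 ≡ 7.
  x = λ² - 8 - 8 = 49 - 16 ≡ 0; y = λ·(8 - 0) - 9 ≡ 3. → (0, 3)
double: tangent at (0, 3): λ = (3·0² + 0)/(2·3) ≡ 0/6. 6⁻¹ ≡ 2 (mod 11), so λ ≡ 0·2 ≡ 0.
  x = λ² - 0 - 0 = 0 - 0 ≡ 0; y = λ·(0 - 0) - 3 ≡ 8. → (0, 8)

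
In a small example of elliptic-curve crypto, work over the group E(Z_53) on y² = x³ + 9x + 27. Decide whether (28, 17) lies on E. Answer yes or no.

y² = 17² ≡ 24; x³ + 9x + 27 = 22231 ≡ 24 (mod 53). 24 = 24.

yes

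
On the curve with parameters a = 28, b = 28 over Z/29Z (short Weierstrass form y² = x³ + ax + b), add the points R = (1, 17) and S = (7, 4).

(12, 2)

(1, 17) + (7, 4). λ = (4 - 17)/(7 - 1) ≡ 16/6 mod 29. 6⁻¹ ≡ 5 (mod 29) since 6·5 = 30 ≡ 1, so λ ≡ 22.
  x = λ² - 1 - 7 = 484 - 8 ≡ 12; y = λ·(1 - 12) - 17 ≡ 2. → (12, 2)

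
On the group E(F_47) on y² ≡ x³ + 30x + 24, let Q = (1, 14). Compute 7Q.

(38, 23)

Double-and-add on 7 = (111)₂. Start with Q = (1, 14) for the leading 1-bit.
double: tangent at (1, 14): λ = (3·1² + 30)/(2·14) ≡ 33/28. 28⁻¹ ≡ 42 (mod 47) since 28·42 = 1176 ≡ 1, so λ ≡ 33·42 ≡ 23.
  x = λ² - 1 - 1 = 529 - 2 ≡ 10; y = λ·(1 - 10) - 14 ≡ 14. → (10, 14)
add Q: (10, 14) + (1, 14). λ = (14 - 14)/(1 - 10) ≡ 0/38 mod 47. 38⁻¹ ≡ 26 (mod 47), so λ ≡ 0.
  x = λ² - 10 - 1 = 0 - 11 ≡ 36; y = λ·(10 - 36) - 14 ≡ 33. → (36, 33)
double: tangent at (36, 33): λ = (3·36² + 30)/(2·33) ≡ 17/19. 19⁻¹ ≡ 5 (mod 47), so λ ≡ 17·5 ≡ 38.
  x = λ² - 36 - 36 = 1444 - 72 ≡ 9; y = λ·(36 - 9) - 33 ≡ 6. → (9, 6)
add Q: (9, 6) + (1, 14). λ = (14 - 6)/(1 - 9) ≡ 8/39 mod 47. 39⁻¹ ≡ 41 (mod 47) since 39·41 = 1599 ≡ 1, so λ ≡ 46.
  x = λ² - 9 - 1 = 2116 - 10 ≡ 38; y = λ·(9 - 38) - 6 ≡ 23. → (38, 23)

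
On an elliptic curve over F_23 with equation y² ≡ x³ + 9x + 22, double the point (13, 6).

(6, 19)

tangent at (13, 6): λ = (3·13² + 9)/(2·6) ≡ 10/12. 12⁻¹ ≡ 2 (mod 23), so λ ≡ 10·2 ≡ 20.
  x = λ² - 13 - 13 = 400 - 26 ≡ 6; y = λ·(13 - 6) - 6 ≡ 19. → (6, 19)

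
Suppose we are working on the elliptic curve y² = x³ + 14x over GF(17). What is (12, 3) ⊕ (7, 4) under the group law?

(13, 4)

(12, 3) + (7, 4). λ = (4 - 3)/(7 - 12) ≡ 1/12 mod 17. 12⁻¹ ≡ 10 (mod 17), so λ ≡ 10.
  x = λ² - 12 - 7 = 100 - 19 ≡ 13; y = λ·(12 - 13) - 3 ≡ 4. → (13, 4)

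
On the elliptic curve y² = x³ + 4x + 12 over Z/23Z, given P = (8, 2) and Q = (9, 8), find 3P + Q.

(0, 9)

First 3P:
Repeated addition: build up to 3P.
2P: tangent at (8, 2): λ = (3·8² + 4)/(2·2) ≡ 12/4. 4⁻¹ ≡ 6 (mod 23), so λ ≡ 12·6 ≡ 3.
  x = λ² - 8 - 8 = 9 - 16 ≡ 16; y = λ·(8 - 16) - 2 ≡ 20. → (16, 20)
3P: (16, 20) + (8, 2). λ = (2 - 20)/(8 - 16) ≡ 5/15 mod 23. 15⁻¹ ≡ 20 (mod 23) since 15·20 = 300 ≡ 1, so λ ≡ 8.
  x = λ² - 16 - 8 = 64 - 24 ≡ 17; y = λ·(16 - 17) - 20 ≡ 18. → (17, 18)
3P = (17, 18).
Finally 3P + Q:
(17, 18) + (9, 8). λ = (8 - 18)/(9 - 17) ≡ 13/15 mod 23. 15⁻¹ ≡ 20 (mod 23), so λ ≡ 7.
  x = λ² - 17 - 9 = 49 - 26 ≡ 0; y = λ·(17 - 0) - 18 ≡ 9. → (0, 9)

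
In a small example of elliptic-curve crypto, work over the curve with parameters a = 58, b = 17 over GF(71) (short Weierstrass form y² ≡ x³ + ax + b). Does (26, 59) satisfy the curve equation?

yes

y² = 59² ≡ 2; x³ + 58x + 17 = 19101 ≡ 2 (mod 71). 2 = 2.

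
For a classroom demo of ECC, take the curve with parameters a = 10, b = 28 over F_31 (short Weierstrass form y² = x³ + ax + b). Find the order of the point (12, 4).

4

2P: tangent at (12, 4): λ = (3·12² + 10)/(2·4) ≡ 8/8. 8⁻¹ ≡ 4 (mod 31), so λ ≡ 8·4 ≡ 1.
  x = λ² - 12 - 12 = 1 - 24 ≡ 8; y = λ·(12 - 8) - 4 ≡ 0. → (8, 0)
3P: (8, 0) + (12, 4). λ = (4 - 0)/(12 - 8) ≡ 4/4 mod 31. 4⁻¹ ≡ 8 (mod 31), so λ ≡ 1.
  x = λ² - 8 - 12 = 1 - 20 ≡ 12; y = λ·(8 - 12) - 0 ≡ 27. → (12, 27)
4P: (12, 27) + (12, 4): same x and y₁ ≡ -y₂, so the sum is ∞.
4P = ∞, so the order is 4.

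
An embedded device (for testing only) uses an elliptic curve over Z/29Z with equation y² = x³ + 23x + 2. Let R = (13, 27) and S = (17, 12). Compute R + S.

(4, 19)

(13, 27) + (17, 12). λ = (12 - 27)/(17 - 13) ≡ 14/4 mod 29. 4⁻¹ ≡ 22 (mod 29) since 4·22 = 88 ≡ 1, so λ ≡ 18.
  x = λ² - 13 - 17 = 324 - 30 ≡ 4; y = λ·(13 - 4) - 27 ≡ 19. → (4, 19)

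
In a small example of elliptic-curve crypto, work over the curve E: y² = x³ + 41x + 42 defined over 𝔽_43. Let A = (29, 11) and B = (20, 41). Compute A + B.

(29, 32)

(29, 11) + (20, 41). λ = (41 - 11)/(20 - 29) ≡ 30/34 mod 43. 34⁻¹ ≡ 19 (mod 43) since 34·19 = 646 ≡ 1, so λ ≡ 11.
  x = λ² - 29 - 20 = 121 - 49 ≡ 29; y = λ·(29 - 29) - 11 ≡ 32. → (29, 32)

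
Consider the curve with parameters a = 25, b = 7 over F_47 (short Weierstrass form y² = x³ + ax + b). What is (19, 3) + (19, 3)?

tangent at (19, 3): λ = (3·19² + 25)/(2·3) ≡ 27/6. 6⁻¹ ≡ 8 (mod 47), so λ ≡ 27·8 ≡ 28.
  x = λ² - 19 - 19 = 784 - 38 ≡ 41; y = λ·(19 - 41) - 3 ≡ 39. → (41, 39)

(41, 39)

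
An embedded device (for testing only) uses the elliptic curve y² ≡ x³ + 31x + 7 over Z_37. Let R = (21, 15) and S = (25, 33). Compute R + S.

(2, 15)

(21, 15) + (25, 33). λ = (33 - 15)/(25 - 21) ≡ 18/4 mod 37. 4⁻¹ ≡ 28 (mod 37), so λ ≡ 23.
  x = λ² - 21 - 25 = 529 - 46 ≡ 2; y = λ·(21 - 2) - 15 ≡ 15. → (2, 15)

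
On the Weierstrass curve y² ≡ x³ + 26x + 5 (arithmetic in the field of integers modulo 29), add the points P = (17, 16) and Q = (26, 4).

(20, 17)

(17, 16) + (26, 4). λ = (4 - 16)/(26 - 17) ≡ 17/9 mod 29. 9⁻¹ ≡ 13 (mod 29), so λ ≡ 18.
  x = λ² - 17 - 26 = 324 - 43 ≡ 20; y = λ·(17 - 20) - 16 ≡ 17. → (20, 17)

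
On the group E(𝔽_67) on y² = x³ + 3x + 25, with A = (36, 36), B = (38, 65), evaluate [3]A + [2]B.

(43, 20)

First 3A:
Repeated addition: build up to 3A.
2A: tangent at (36, 36): λ = (3·36² + 3)/(2·36) ≡ 5/5. 5⁻¹ ≡ 27 (mod 67), so λ ≡ 5·27 ≡ 1.
  x = λ² - 36 - 36 = 1 - 72 ≡ 63; y = λ·(36 - 63) - 36 ≡ 4. → (63, 4)
3A: (63, 4) + (36, 36). λ = (36 - 4)/(36 - 63) ≡ 32/40 mod 67. 40⁻¹ ≡ 62 (mod 67), so λ ≡ 41.
  x = λ² - 63 - 36 = 1681 - 99 ≡ 41; y = λ·(63 - 41) - 4 ≡ 27. → (41, 27)
3A = (41, 27).
Next 2B:
Repeated addition: build up to 2B.
2B: tangent at (38, 65): λ = (3·38² + 3)/(2·65) ≡ 47/63. 63⁻¹ ≡ 50 (mod 67), so λ ≡ 47·50 ≡ 5.
  x = λ² - 38 - 38 = 25 - 76 ≡ 16; y = λ·(38 - 16) - 65 ≡ 45. → (16, 45)
2B = (16, 45).
Finally 3A + 2B:
(41, 27) + (16, 45). λ = (45 - 27)/(16 - 41) ≡ 18/42 mod 67. 42⁻¹ ≡ 8 (mod 67) since 42·8 = 336 ≡ 1, so λ ≡ 10.
  x = λ² - 41 - 16 = 100 - 57 ≡ 43; y = λ·(41 - 43) - 27 ≡ 20. → (43, 20)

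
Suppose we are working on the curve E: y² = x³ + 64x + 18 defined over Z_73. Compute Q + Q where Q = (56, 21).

(61, 2)

tangent at (56, 21): λ = (3·56² + 64)/(2·21) ≡ 55/42. 42⁻¹ ≡ 40 (mod 73), so λ ≡ 55·40 ≡ 10.
  x = λ² - 56 - 56 = 100 - 112 ≡ 61; y = λ·(56 - 61) - 21 ≡ 2. → (61, 2)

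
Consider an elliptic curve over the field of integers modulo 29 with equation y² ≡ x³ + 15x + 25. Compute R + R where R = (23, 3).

tangent at (23, 3): λ = (3·23² + 15)/(2·3) ≡ 7/6. 6⁻¹ ≡ 5 (mod 29) since 6·5 = 30 ≡ 1, so λ ≡ 7·5 ≡ 6.
  x = λ² - 23 - 23 = 36 - 46 ≡ 19; y = λ·(23 - 19) - 3 ≡ 21. → (19, 21)

(19, 21)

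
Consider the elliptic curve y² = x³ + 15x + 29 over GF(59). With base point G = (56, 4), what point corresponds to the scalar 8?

(12, 52)

Double-and-add on 8 = (1000)₂. Start with G = (56, 4) for the leading 1-bit.
double: tangent at (56, 4): λ = (3·56² + 15)/(2·4) ≡ 42/8. 8⁻¹ ≡ 37 (mod 59), so λ ≡ 42·37 ≡ 20.
  x = λ² - 56 - 56 = 400 - 112 ≡ 52; y = λ·(56 - 52) - 4 ≡ 17. → (52, 17)
double: tangent at (52, 17): λ = (3·52² + 15)/(2·17) ≡ 44/34. 34⁻¹ ≡ 33 (mod 59), so λ ≡ 44·33 ≡ 36.
  x = λ² - 52 - 52 = 1296 - 104 ≡ 12; y = λ·(52 - 12) - 17 ≡ 7. → (12, 7)
double: tangent at (12, 7): λ = (3·12² + 15)/(2·7) ≡ 34/14. 14⁻¹ ≡ 38 (mod 59) since 14·38 = 532 ≡ 1, so λ ≡ 34·38 ≡ 53.
  x = λ² - 12 - 12 = 2809 - 24 ≡ 12; y = λ·(12 - 12) - 7 ≡ 52. → (12, 52)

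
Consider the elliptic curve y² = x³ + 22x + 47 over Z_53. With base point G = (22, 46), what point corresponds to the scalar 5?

Double-and-add on 5 = (101)₂. Start with G = (22, 46) for the leading 1-bit.
double: tangent at (22, 46): λ = (3·22² + 22)/(2·46) ≡ 43/39. 39⁻¹ ≡ 34 (mod 53) since 39·34 = 1326 ≡ 1, so λ ≡ 43·34 ≡ 31.
  x = λ² - 22 - 22 = 961 - 44 ≡ 16; y = λ·(22 - 16) - 46 ≡ 34. → (16, 34)
double: tangent at (16, 34): λ = (3·16² + 22)/(2·34) ≡ 48/15. 15⁻¹ ≡ 46 (mod 53), so λ ≡ 48·46 ≡ 35.
  x = λ² - 16 - 16 = 1225 - 32 ≡ 27; y = λ·(16 - 27) - 34 ≡ 5. → (27, 5)
add G: (27, 5) + (22, 46). λ = (46 - 5)/(22 - 27) ≡ 41/48 mod 53. 48⁻¹ ≡ 21 (mod 53), so λ ≡ 13.
  x = λ² - 27 - 22 = 169 - 49 ≡ 14; y = λ·(27 - 14) - 5 ≡ 5. → (14, 5)

(14, 5)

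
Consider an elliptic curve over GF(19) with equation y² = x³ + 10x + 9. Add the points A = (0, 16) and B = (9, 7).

(11, 14)

(0, 16) + (9, 7). λ = (7 - 16)/(9 - 0) ≡ 10/9 mod 19. 9⁻¹ ≡ 17 (mod 19) since 9·17 = 153 ≡ 1, so λ ≡ 18.
  x = λ² - 0 - 9 = 324 - 9 ≡ 11; y = λ·(0 - 11) - 16 ≡ 14. → (11, 14)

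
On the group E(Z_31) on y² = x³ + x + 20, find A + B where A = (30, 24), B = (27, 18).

(9, 18)

(30, 24) + (27, 18). λ = (18 - 24)/(27 - 30) ≡ 25/28 mod 31. 28⁻¹ ≡ 10 (mod 31) since 28·10 = 280 ≡ 1, so λ ≡ 2.
  x = λ² - 30 - 27 = 4 - 57 ≡ 9; y = λ·(30 - 9) - 24 ≡ 18. → (9, 18)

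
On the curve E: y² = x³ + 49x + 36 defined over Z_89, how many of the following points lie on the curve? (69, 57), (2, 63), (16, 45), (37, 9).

(69, 57): 57² ≡ 45, rhs ≡ 45 → on.
(2, 63): 63² ≡ 53, rhs ≡ 53 → on.
(16, 45): 45² ≡ 67, rhs ≡ 21 → off.
(37, 9): 9² ≡ 81, rhs ≡ 81 → on.

3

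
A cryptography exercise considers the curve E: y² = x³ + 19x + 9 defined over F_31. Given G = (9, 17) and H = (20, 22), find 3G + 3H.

First 3G:
Repeated addition: build up to 3G.
2G: tangent at (9, 17): λ = (3·9² + 19)/(2·17) ≡ 14/3. 3⁻¹ ≡ 21 (mod 31), so λ ≡ 14·21 ≡ 15.
  x = λ² - 9 - 9 = 225 - 18 ≡ 21; y = λ·(9 - 21) - 17 ≡ 20. → (21, 20)
3G: (21, 20) + (9, 17). λ = (17 - 20)/(9 - 21) ≡ 28/19 mod 31. 19⁻¹ ≡ 18 (mod 31), so λ ≡ 8.
  x = λ² - 21 - 9 = 64 - 30 ≡ 3; y = λ·(21 - 3) - 20 ≡ 0. → (3, 0)
3G = (3, 0).
Next 3H:
Repeated addition: build up to 3H.
2H: tangent at (20, 22): λ = (3·20² + 19)/(2·22) ≡ 10/13. 13⁻¹ ≡ 12 (mod 31), so λ ≡ 10·12 ≡ 27.
  x = λ² - 20 - 20 = 729 - 40 ≡ 7; y = λ·(20 - 7) - 22 ≡ 19. → (7, 19)
3H: (7, 19) + (20, 22). λ = (22 - 19)/(20 - 7) ≡ 3/13 mod 31. 13⁻¹ ≡ 12 (mod 31), so λ ≡ 5.
  x = λ² - 7 - 20 = 25 - 27 ≡ 29; y = λ·(7 - 29) - 19 ≡ 26. → (29, 26)
3H = (29, 26).
Finally 3G + 3H:
(3, 0) + (29, 26). λ = (26 - 0)/(29 - 3) ≡ 26/26 mod 31. 26⁻¹ ≡ 6 (mod 31) since 26·6 = 156 ≡ 1, so λ ≡ 1.
  x = λ² - 3 - 29 = 1 - 32 ≡ 0; y = λ·(3 - 0) - 0 ≡ 3. → (0, 3)

(0, 3)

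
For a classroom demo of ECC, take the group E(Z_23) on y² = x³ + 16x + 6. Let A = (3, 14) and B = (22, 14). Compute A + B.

(21, 9)

(3, 14) + (22, 14). λ = (14 - 14)/(22 - 3) ≡ 0/19 mod 23. 19⁻¹ ≡ 17 (mod 23) since 19·17 = 323 ≡ 1, so λ ≡ 0.
  x = λ² - 3 - 22 = 0 - 25 ≡ 21; y = λ·(3 - 21) - 14 ≡ 9. → (21, 9)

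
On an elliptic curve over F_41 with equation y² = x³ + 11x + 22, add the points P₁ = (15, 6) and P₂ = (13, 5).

(3, 0)

(15, 6) + (13, 5). λ = (5 - 6)/(13 - 15) ≡ 40/39 mod 41. 39⁻¹ ≡ 20 (mod 41) since 39·20 = 780 ≡ 1, so λ ≡ 21.
  x = λ² - 15 - 13 = 441 - 28 ≡ 3; y = λ·(15 - 3) - 6 ≡ 0. → (3, 0)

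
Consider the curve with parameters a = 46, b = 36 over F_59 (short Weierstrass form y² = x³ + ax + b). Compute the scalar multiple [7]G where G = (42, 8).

(29, 25)

Repeated addition: build up to 7G.
2G: tangent at (42, 8): λ = (3·42² + 46)/(2·8) ≡ 28/16. 16⁻¹ ≡ 48 (mod 59) since 16·48 = 768 ≡ 1, so λ ≡ 28·48 ≡ 46.
  x = λ² - 42 - 42 = 2116 - 84 ≡ 26; y = λ·(42 - 26) - 8 ≡ 20. → (26, 20)
3G: (26, 20) + (42, 8). λ = (8 - 20)/(42 - 26) ≡ 47/16 mod 59. 16⁻¹ ≡ 48 (mod 59), so λ ≡ 14.
  x = λ² - 26 - 42 = 196 - 68 ≡ 10; y = λ·(26 - 10) - 20 ≡ 27. → (10, 27)
4G: (10, 27) + (42, 8). λ = (8 - 27)/(42 - 10) ≡ 40/32 mod 59. 32⁻¹ ≡ 24 (mod 59), so λ ≡ 16.
  x = λ² - 10 - 42 = 256 - 52 ≡ 27; y = λ·(10 - 27) - 27 ≡ 55. → (27, 55)
5G: (27, 55) + (42, 8). λ = (8 - 55)/(42 - 27) ≡ 12/15 mod 59. 15⁻¹ ≡ 4 (mod 59), so λ ≡ 48.
  x = λ² - 27 - 42 = 2304 - 69 ≡ 52; y = λ·(27 - 52) - 55 ≡ 43. → (52, 43)
6G: (52, 43) + (42, 8). λ = (8 - 43)/(42 - 52) ≡ 24/49 mod 59. 49⁻¹ ≡ 53 (mod 59), so λ ≡ 33.
  x = λ² - 52 - 42 = 1089 - 94 ≡ 51; y = λ·(52 - 51) - 43 ≡ 49. → (51, 49)
7G: (51, 49) + (42, 8). λ = (8 - 49)/(42 - 51) ≡ 18/50 mod 59. 50⁻¹ ≡ 13 (mod 59), so λ ≡ 57.
  x = λ² - 51 - 42 = 3249 - 93 ≡ 29; y = λ·(51 - 29) - 49 ≡ 25. → (29, 25)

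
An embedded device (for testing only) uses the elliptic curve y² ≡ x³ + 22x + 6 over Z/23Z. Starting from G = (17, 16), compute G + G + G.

Repeated addition: build up to 3G.
2G: tangent at (17, 16): λ = (3·17² + 22)/(2·16) ≡ 15/9. 9⁻¹ ≡ 18 (mod 23), so λ ≡ 15·18 ≡ 17.
  x = λ² - 17 - 17 = 289 - 34 ≡ 2; y = λ·(17 - 2) - 16 ≡ 9. → (2, 9)
3G: (2, 9) + (17, 16). λ = (16 - 9)/(17 - 2) ≡ 7/15 mod 23. 15⁻¹ ≡ 20 (mod 23), so λ ≡ 2.
  x = λ² - 2 - 17 = 4 - 19 ≡ 8; y = λ·(2 - 8) - 9 ≡ 2. → (8, 2)

(8, 2)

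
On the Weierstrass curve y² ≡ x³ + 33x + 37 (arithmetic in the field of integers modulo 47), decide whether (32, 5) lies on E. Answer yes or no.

y² = 5² ≡ 25; x³ + 33x + 37 = 33861 ≡ 21 (mod 47). 25 ≠ 21.

no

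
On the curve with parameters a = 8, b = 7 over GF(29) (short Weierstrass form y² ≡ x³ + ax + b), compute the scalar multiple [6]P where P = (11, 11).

Double-and-add on 6 = (110)₂. Start with P = (11, 11) for the leading 1-bit.
double: tangent at (11, 11): λ = (3·11² + 8)/(2·11) ≡ 23/22. 22⁻¹ ≡ 4 (mod 29) since 22·4 = 88 ≡ 1, so λ ≡ 23·4 ≡ 5.
  x = λ² - 11 - 11 = 25 - 22 ≡ 3; y = λ·(11 - 3) - 11 ≡ 0. → (3, 0)
add P: (3, 0) + (11, 11). λ = (11 - 0)/(11 - 3) ≡ 11/8 mod 29. 8⁻¹ ≡ 11 (mod 29) since 8·11 = 88 ≡ 1, so λ ≡ 5.
  x = λ² - 3 - 11 = 25 - 14 ≡ 11; y = λ·(3 - 11) - 0 ≡ 18. → (11, 18)
double: tangent at (11, 18): λ = (3·11² + 8)/(2·18) ≡ 23/7. 7⁻¹ ≡ 25 (mod 29), so λ ≡ 23·25 ≡ 24.
  x = λ² - 11 - 11 = 576 - 22 ≡ 3; y = λ·(11 - 3) - 18 ≡ 0. → (3, 0)

(3, 0)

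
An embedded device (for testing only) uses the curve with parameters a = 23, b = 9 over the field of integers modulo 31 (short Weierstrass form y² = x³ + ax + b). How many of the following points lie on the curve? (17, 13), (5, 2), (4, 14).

(17, 13): 13² ≡ 14, rhs ≡ 12 → off.
(5, 2): 2² ≡ 4, rhs ≡ 1 → off.
(4, 14): 14² ≡ 10, rhs ≡ 10 → on.

1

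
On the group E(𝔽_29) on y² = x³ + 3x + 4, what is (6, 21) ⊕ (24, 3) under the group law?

(6, 21) + (24, 3). λ = (3 - 21)/(24 - 6) ≡ 11/18 mod 29. 18⁻¹ ≡ 21 (mod 29), so λ ≡ 28.
  x = λ² - 6 - 24 = 784 - 30 ≡ 0; y = λ·(6 - 0) - 21 ≡ 2. → (0, 2)

(0, 2)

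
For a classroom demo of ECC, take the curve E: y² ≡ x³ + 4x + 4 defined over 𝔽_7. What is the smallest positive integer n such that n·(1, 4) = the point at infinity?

2P: tangent at (1, 4): λ = (3·1² + 4)/(2·4) ≡ 0/1. 1⁻¹ ≡ 1 (mod 7), so λ ≡ 0·1 ≡ 0.
  x = λ² - 1 - 1 = 0 - 2 ≡ 5; y = λ·(1 - 5) - 4 ≡ 3. → (5, 3)
3P: (5, 3) + (1, 4). λ = (4 - 3)/(1 - 5) ≡ 1/3 mod 7. 3⁻¹ ≡ 5 (mod 7) since 3·5 = 15 ≡ 1, so λ ≡ 5.
  x = λ² - 5 - 1 = 25 - 6 ≡ 5; y = λ·(5 - 5) - 3 ≡ 4. → (5, 4)
4P: (5, 4) + (1, 4). λ = (4 - 4)/(1 - 5) ≡ 0/3 mod 7. 3⁻¹ ≡ 5 (mod 7), so λ ≡ 0.
  x = λ² - 5 - 1 = 0 - 6 ≡ 1; y = λ·(5 - 1) - 4 ≡ 3. → (1, 3)
5P: (1, 3) + (1, 4): same x and y₁ ≡ -y₂, so the sum is the point at infinity.
5P = the point at infinity, so the order is 5.

5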